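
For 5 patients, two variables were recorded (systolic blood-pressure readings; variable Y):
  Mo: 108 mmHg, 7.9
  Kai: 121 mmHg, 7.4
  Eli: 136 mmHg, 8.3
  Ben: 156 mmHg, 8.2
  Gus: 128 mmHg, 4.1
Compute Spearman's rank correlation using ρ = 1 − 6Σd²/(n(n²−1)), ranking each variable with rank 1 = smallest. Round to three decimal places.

0.500

Ranks of variable 1: 1, 2, 4, 5, 3
Ranks of variable 2: 3, 2, 5, 4, 1
d = r₁ − r₂: -2, 0, -1, 1, 2
d²: 4, 0, 1, 1, 4; Σd² = 10
ρ = 1 − 6·10/(5·24) = 1 − 60/120 = 0.500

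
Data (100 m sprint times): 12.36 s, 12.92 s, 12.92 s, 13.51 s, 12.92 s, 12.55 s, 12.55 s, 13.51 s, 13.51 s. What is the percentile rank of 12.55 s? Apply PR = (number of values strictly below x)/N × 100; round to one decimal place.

N = 9.
Strictly below 12.55: 1. Equal to 12.55: 2.
PR = 1/9 × 100 = 11.1

11.1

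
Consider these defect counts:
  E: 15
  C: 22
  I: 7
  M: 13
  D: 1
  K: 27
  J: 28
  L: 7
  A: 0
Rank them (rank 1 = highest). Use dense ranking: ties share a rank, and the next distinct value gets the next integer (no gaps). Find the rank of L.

Sorted (descending): 28, 27, 22, 15, 13, 7, 7, 1, 0
The 2 values of 7 share dense rank 6.
Remaining distinct values take the next consecutive integers.
L has value 7 → rank 6.

6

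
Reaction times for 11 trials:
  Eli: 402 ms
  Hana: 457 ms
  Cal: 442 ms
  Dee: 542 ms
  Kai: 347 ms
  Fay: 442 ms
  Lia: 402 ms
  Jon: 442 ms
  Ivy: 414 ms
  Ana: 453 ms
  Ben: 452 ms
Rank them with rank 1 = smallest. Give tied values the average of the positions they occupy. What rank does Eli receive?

2.5

Sorted (ascending): 347, 402, 402, 414, 442, 442, 442, 452, 453, 457, 542
The 2 values of 402 occupy positions 2–3 → average rank (2+3)/2 = 2.5.
The 3 values of 442 occupy positions 5–7 → average rank 6.
Eli has value 402 ms → rank 2.5.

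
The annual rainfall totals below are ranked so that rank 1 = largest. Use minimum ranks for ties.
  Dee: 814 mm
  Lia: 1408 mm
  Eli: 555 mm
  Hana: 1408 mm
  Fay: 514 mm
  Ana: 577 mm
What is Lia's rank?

Sorted (descending): 1408, 1408, 814, 577, 555, 514
The 2 values of 1408 occupy positions 1–2 → each gets rank 1.
Lia has value 1408 mm → rank 1.

1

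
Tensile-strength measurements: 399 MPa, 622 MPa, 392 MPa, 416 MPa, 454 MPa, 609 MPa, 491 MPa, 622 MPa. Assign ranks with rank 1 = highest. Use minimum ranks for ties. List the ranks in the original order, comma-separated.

7, 1, 8, 6, 5, 3, 4, 1

Sorted (descending): 622, 622, 609, 491, 454, 416, 399, 392
The 2 values of 622 occupy positions 1–2 → each gets rank 1.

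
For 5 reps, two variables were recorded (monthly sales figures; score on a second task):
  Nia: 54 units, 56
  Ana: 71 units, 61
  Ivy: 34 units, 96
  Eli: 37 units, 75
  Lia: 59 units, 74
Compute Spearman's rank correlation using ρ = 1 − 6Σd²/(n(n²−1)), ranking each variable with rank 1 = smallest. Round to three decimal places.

Ranks of variable 1: 3, 5, 1, 2, 4
Ranks of variable 2: 1, 2, 5, 4, 3
d = r₁ − r₂: 2, 3, -4, -2, 1
d²: 4, 9, 16, 4, 1; Σd² = 34
ρ = 1 − 6·34/(5·24) = 1 − 204/120 = -0.700

-0.700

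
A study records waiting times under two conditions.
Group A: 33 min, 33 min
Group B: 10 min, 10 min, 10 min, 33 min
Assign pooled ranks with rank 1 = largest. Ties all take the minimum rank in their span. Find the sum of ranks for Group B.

Sorted (descending): 33, 33, 33, 10, 10, 10
The 3 values of 33 occupy positions 1–3 → each gets rank 1.
The 3 values of 10 occupy positions 4–6 → each gets rank 4.
Group B values → pooled ranks: 10→4, 10→4, 10→4, 33→1
Rank sum = 4 + 4 + 4 + 1 = 13

13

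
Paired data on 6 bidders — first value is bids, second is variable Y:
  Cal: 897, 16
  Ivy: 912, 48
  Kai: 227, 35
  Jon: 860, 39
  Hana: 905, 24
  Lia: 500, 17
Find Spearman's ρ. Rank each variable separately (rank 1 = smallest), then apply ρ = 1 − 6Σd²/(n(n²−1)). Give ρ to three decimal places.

0.257

Ranks of variable 1: 4, 6, 1, 3, 5, 2
Ranks of variable 2: 1, 6, 4, 5, 3, 2
d = r₁ − r₂: 3, 0, -3, -2, 2, 0
d²: 9, 0, 9, 4, 4, 0; Σd² = 26
ρ = 1 − 6·26/(6·35) = 1 − 156/210 = 0.257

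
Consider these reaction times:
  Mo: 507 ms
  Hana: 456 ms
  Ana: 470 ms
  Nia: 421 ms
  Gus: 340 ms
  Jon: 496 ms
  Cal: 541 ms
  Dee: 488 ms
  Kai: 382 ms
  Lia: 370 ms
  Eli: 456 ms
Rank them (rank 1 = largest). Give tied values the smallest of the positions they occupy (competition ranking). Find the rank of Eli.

6

Sorted (descending): 541, 507, 496, 488, 470, 456, 456, 421, 382, 370, 340
The 2 values of 456 occupy positions 6–7 → each gets rank 6.
Eli has value 456 ms → rank 6.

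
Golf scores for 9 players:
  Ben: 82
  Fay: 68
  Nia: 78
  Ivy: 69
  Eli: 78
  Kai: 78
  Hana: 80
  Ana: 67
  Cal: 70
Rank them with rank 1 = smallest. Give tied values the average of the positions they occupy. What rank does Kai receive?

6

Sorted (ascending): 67, 68, 69, 70, 78, 78, 78, 80, 82
The 3 values of 78 occupy positions 5–7 → average rank 6.
Kai has value 78 → rank 6.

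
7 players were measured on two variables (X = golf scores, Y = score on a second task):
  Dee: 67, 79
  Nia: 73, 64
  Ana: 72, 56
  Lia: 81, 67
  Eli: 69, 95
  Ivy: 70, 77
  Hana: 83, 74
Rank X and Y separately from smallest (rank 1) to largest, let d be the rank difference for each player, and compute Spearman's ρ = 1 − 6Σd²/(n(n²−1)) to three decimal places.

Ranks of variable 1: 1, 5, 4, 6, 2, 3, 7
Ranks of variable 2: 6, 2, 1, 3, 7, 5, 4
d = r₁ − r₂: -5, 3, 3, 3, -5, -2, 3
d²: 25, 9, 9, 9, 25, 4, 9; Σd² = 90
ρ = 1 − 6·90/(7·48) = 1 − 540/336 = -0.607

-0.607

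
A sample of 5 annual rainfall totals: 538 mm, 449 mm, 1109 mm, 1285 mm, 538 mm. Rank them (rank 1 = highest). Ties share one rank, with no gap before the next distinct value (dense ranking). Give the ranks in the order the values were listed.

3, 4, 2, 1, 3

Sorted (descending): 1285, 1109, 538, 538, 449
The 2 values of 538 share dense rank 3.
Remaining distinct values take the next consecutive integers.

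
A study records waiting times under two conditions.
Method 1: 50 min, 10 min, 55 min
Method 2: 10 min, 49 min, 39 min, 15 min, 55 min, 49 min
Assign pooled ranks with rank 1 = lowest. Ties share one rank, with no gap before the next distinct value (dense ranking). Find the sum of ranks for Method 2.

Sorted (ascending): 10, 10, 15, 39, 49, 49, 50, 55, 55
The 2 values of 10 share dense rank 1.
The 2 values of 49 share dense rank 4.
The 2 values of 55 share dense rank 6.
Remaining distinct values take the next consecutive integers.
Method 2 values → pooled ranks: 10→1, 49→4, 39→3, 15→2, 55→6, 49→4
Rank sum = 1 + 4 + 3 + 2 + 6 + 4 = 20

20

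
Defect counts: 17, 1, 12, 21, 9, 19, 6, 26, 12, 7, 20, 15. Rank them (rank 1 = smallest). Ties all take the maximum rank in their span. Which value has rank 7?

15

Sorted (ascending): 1, 6, 7, 9, 12, 12, 15, 17, 19, 20, 21, 26
The 2 values of 12 occupy positions 5–6 → each gets rank 6.
Rank 7 → value 15.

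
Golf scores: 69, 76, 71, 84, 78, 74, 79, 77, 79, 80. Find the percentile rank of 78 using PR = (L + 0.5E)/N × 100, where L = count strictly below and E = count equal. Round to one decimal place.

N = 10.
Strictly below 78: 5. Equal to 78: 1.
PR = (5 + 0.5·1)/10 × 100 = 55.0

55.0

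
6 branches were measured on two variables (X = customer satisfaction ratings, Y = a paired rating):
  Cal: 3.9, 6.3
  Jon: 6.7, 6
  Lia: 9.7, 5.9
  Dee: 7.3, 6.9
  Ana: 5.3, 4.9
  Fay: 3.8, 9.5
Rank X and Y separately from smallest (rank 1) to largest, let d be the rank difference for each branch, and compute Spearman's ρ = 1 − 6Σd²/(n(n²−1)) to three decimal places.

-0.429

Ranks of variable 1: 2, 4, 6, 5, 3, 1
Ranks of variable 2: 4, 3, 2, 5, 1, 6
d = r₁ − r₂: -2, 1, 4, 0, 2, -5
d²: 4, 1, 16, 0, 4, 25; Σd² = 50
ρ = 1 − 6·50/(6·35) = 1 − 300/210 = -0.429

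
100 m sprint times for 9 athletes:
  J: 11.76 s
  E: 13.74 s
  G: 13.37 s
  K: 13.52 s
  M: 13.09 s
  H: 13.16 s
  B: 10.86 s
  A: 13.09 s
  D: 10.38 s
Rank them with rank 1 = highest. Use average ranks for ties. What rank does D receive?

Sorted (descending): 13.74, 13.52, 13.37, 13.16, 13.09, 13.09, 11.76, 10.86, 10.38
The 2 values of 13.09 occupy positions 5–6 → average rank (5+6)/2 = 5.5.
D has value 10.38 s → rank 9.

9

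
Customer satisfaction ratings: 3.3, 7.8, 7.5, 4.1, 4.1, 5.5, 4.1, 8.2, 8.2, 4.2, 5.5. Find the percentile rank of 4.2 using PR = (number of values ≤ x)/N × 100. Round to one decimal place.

45.5

N = 11.
Strictly below 4.2: 4. Equal to 4.2: 1.
PR = 5/11 × 100 = 45.5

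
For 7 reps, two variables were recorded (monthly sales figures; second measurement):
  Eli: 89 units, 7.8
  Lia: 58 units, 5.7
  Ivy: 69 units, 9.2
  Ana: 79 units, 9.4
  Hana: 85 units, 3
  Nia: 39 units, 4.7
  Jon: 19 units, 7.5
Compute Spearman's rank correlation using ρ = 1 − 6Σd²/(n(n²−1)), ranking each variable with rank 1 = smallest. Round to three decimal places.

0.179

Ranks of variable 1: 7, 3, 4, 5, 6, 2, 1
Ranks of variable 2: 5, 3, 6, 7, 1, 2, 4
d = r₁ − r₂: 2, 0, -2, -2, 5, 0, -3
d²: 4, 0, 4, 4, 25, 0, 9; Σd² = 46
ρ = 1 − 6·46/(7·48) = 1 − 276/336 = 0.179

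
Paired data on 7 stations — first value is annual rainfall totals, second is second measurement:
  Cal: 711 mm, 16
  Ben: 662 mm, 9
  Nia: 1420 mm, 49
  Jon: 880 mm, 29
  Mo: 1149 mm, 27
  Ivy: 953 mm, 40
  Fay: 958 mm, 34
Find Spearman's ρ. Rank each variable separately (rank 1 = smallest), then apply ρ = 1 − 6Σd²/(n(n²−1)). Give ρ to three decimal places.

0.750

Ranks of variable 1: 2, 1, 7, 3, 6, 4, 5
Ranks of variable 2: 2, 1, 7, 4, 3, 6, 5
d = r₁ − r₂: 0, 0, 0, -1, 3, -2, 0
d²: 0, 0, 0, 1, 9, 4, 0; Σd² = 14
ρ = 1 − 6·14/(7·48) = 1 − 84/336 = 0.750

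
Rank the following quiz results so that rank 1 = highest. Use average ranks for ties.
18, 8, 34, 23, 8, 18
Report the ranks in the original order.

3.5, 5.5, 1, 2, 5.5, 3.5

Sorted (descending): 34, 23, 18, 18, 8, 8
The 2 values of 18 occupy positions 3–4 → average rank (3+4)/2 = 3.5.
The 2 values of 8 occupy positions 5–6 → average rank (5+6)/2 = 5.5.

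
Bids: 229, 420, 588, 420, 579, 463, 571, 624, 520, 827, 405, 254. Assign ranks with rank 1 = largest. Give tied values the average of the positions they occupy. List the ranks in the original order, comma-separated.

12, 8.5, 3, 8.5, 4, 7, 5, 2, 6, 1, 10, 11

Sorted (descending): 827, 624, 588, 579, 571, 520, 463, 420, 420, 405, 254, 229
The 2 values of 420 occupy positions 8–9 → average rank (8+9)/2 = 8.5.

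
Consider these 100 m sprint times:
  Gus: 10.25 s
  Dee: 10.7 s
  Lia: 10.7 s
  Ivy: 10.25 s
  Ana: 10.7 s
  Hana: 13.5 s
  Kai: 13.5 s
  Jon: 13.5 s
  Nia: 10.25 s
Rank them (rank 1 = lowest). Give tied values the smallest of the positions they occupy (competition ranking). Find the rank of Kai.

7

Sorted (ascending): 10.25, 10.25, 10.25, 10.7, 10.7, 10.7, 13.5, 13.5, 13.5
The 3 values of 10.25 occupy positions 1–3 → each gets rank 1.
The 3 values of 10.7 occupy positions 4–6 → each gets rank 4.
The 3 values of 13.5 occupy positions 7–9 → each gets rank 7.
Kai has value 13.5 s → rank 7.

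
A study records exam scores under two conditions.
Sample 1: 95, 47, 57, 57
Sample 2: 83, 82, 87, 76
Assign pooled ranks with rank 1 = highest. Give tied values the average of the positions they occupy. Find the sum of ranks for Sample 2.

Sorted (descending): 95, 87, 83, 82, 76, 57, 57, 47
The 2 values of 57 occupy positions 6–7 → average rank (6+7)/2 = 6.5.
Sample 2 values → pooled ranks: 83→3, 82→4, 87→2, 76→5
Rank sum = 3 + 4 + 2 + 5 = 14

14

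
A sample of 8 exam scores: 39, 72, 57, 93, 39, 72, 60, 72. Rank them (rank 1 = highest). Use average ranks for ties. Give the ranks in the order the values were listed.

7.5, 3, 6, 1, 7.5, 3, 5, 3

Sorted (descending): 93, 72, 72, 72, 60, 57, 39, 39
The 3 values of 72 occupy positions 2–4 → average rank 3.
The 2 values of 39 occupy positions 7–8 → average rank (7+8)/2 = 7.5.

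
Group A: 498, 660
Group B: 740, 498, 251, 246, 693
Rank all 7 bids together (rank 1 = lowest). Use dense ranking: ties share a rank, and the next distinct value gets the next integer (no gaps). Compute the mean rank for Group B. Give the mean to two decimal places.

3.40

Sorted (ascending): 246, 251, 498, 498, 660, 693, 740
The 2 values of 498 share dense rank 3.
Remaining distinct values take the next consecutive integers.
Group B values → pooled ranks: 740→6, 498→3, 251→2, 246→1, 693→5
Mean rank = (6 + 3 + 2 + 1 + 5) / 5 = 3.40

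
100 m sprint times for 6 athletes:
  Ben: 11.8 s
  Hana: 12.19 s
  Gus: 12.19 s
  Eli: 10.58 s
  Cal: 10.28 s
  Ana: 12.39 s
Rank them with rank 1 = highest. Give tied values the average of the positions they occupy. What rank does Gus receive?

Sorted (descending): 12.39, 12.19, 12.19, 11.8, 10.58, 10.28
The 2 values of 12.19 occupy positions 2–3 → average rank (2+3)/2 = 2.5.
Gus has value 12.19 s → rank 2.5.

2.5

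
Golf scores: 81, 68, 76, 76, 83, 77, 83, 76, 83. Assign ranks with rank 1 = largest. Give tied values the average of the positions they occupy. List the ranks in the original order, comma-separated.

4, 9, 7, 7, 2, 5, 2, 7, 2

Sorted (descending): 83, 83, 83, 81, 77, 76, 76, 76, 68
The 3 values of 83 occupy positions 1–3 → average rank 2.
The 3 values of 76 occupy positions 6–8 → average rank 7.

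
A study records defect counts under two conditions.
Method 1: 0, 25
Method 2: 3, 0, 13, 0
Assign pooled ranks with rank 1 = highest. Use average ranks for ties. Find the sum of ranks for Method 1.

Sorted (descending): 25, 13, 3, 0, 0, 0
The 3 values of 0 occupy positions 4–6 → average rank 5.
Method 1 values → pooled ranks: 0→5, 25→1
Rank sum = 5 + 1 = 6

6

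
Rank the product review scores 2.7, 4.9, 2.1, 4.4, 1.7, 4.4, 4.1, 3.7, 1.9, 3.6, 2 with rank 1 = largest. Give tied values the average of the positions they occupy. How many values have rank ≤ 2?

Sorted (descending): 4.9, 4.4, 4.4, 4.1, 3.7, 3.6, 2.7, 2.1, 2, 1.9, 1.7
The 2 values of 4.4 occupy positions 2–3 → average rank (2+3)/2 = 2.5.
Ranks ≤ 2: {1} → 1 value.

1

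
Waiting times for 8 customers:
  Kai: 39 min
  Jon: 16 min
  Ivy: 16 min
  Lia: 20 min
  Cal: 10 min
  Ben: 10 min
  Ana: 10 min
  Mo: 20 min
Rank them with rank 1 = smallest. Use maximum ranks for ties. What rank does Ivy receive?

Sorted (ascending): 10, 10, 10, 16, 16, 20, 20, 39
The 3 values of 10 occupy positions 1–3 → each gets rank 3.
The 2 values of 16 occupy positions 4–5 → each gets rank 5.
The 2 values of 20 occupy positions 6–7 → each gets rank 7.
Ivy has value 16 min → rank 5.

5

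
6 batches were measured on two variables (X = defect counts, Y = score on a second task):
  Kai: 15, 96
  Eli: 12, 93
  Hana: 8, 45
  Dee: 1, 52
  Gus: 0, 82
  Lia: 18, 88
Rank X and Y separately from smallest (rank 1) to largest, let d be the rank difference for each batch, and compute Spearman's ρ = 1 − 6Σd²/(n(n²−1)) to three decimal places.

0.600

Ranks of variable 1: 5, 4, 3, 2, 1, 6
Ranks of variable 2: 6, 5, 1, 2, 3, 4
d = r₁ − r₂: -1, -1, 2, 0, -2, 2
d²: 1, 1, 4, 0, 4, 4; Σd² = 14
ρ = 1 − 6·14/(6·35) = 1 − 84/210 = 0.600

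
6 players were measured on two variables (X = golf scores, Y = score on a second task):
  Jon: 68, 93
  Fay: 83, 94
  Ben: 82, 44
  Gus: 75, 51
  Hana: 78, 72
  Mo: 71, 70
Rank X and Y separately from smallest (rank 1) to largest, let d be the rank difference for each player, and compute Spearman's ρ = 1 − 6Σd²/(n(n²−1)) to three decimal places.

Ranks of variable 1: 1, 6, 5, 3, 4, 2
Ranks of variable 2: 5, 6, 1, 2, 4, 3
d = r₁ − r₂: -4, 0, 4, 1, 0, -1
d²: 16, 0, 16, 1, 0, 1; Σd² = 34
ρ = 1 − 6·34/(6·35) = 1 − 204/210 = 0.029

0.029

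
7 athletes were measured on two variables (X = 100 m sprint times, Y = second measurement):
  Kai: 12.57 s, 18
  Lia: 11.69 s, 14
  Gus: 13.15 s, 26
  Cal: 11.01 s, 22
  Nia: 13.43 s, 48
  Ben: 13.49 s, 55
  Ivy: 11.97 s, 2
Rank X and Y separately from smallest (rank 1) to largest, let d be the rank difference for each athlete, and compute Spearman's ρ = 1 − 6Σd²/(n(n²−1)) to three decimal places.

0.750

Ranks of variable 1: 4, 2, 5, 1, 6, 7, 3
Ranks of variable 2: 3, 2, 5, 4, 6, 7, 1
d = r₁ − r₂: 1, 0, 0, -3, 0, 0, 2
d²: 1, 0, 0, 9, 0, 0, 4; Σd² = 14
ρ = 1 − 6·14/(7·48) = 1 − 84/336 = 0.750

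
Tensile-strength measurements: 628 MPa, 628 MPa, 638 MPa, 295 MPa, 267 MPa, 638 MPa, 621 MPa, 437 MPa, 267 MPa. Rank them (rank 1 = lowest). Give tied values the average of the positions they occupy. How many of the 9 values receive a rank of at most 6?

Sorted (ascending): 267, 267, 295, 437, 621, 628, 628, 638, 638
The 2 values of 267 occupy positions 1–2 → average rank (1+2)/2 = 1.5.
The 2 values of 628 occupy positions 6–7 → average rank (6+7)/2 = 6.5.
The 2 values of 638 occupy positions 8–9 → average rank (8+9)/2 = 8.5.
Ranks ≤ 6: {1.5, 1.5, 3, 4, 5} → 5 values.

5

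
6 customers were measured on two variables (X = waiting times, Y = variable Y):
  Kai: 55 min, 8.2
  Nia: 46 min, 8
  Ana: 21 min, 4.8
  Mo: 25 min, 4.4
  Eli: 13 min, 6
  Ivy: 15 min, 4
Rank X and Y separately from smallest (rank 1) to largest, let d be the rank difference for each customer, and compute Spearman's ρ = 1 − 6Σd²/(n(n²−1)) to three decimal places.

0.600

Ranks of variable 1: 6, 5, 3, 4, 1, 2
Ranks of variable 2: 6, 5, 3, 2, 4, 1
d = r₁ − r₂: 0, 0, 0, 2, -3, 1
d²: 0, 0, 0, 4, 9, 1; Σd² = 14
ρ = 1 − 6·14/(6·35) = 1 − 84/210 = 0.600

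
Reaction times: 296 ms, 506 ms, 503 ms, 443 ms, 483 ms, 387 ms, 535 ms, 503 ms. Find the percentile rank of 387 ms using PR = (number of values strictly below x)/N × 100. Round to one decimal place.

12.5

N = 8.
Strictly below 387: 1. Equal to 387: 1.
PR = 1/8 × 100 = 12.5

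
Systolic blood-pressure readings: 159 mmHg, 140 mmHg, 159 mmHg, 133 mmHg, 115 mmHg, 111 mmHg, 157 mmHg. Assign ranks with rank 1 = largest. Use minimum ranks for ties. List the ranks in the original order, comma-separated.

Sorted (descending): 159, 159, 157, 140, 133, 115, 111
The 2 values of 159 occupy positions 1–2 → each gets rank 1.

1, 4, 1, 5, 6, 7, 3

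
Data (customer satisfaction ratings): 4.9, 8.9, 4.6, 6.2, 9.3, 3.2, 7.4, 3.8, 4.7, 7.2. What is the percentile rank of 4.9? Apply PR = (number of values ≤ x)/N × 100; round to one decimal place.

N = 10.
Strictly below 4.9: 4. Equal to 4.9: 1.
PR = 5/10 × 100 = 50.0

50.0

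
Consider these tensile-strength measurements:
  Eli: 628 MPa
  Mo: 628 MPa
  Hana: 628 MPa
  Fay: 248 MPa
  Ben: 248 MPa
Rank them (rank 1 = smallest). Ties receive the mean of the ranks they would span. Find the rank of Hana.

4

Sorted (ascending): 248, 248, 628, 628, 628
The 2 values of 248 occupy positions 1–2 → average rank (1+2)/2 = 1.5.
The 3 values of 628 occupy positions 3–5 → average rank 4.
Hana has value 628 MPa → rank 4.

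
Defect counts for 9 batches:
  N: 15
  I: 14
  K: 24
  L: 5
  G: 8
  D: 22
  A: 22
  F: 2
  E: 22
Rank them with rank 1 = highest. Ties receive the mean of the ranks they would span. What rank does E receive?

3

Sorted (descending): 24, 22, 22, 22, 15, 14, 8, 5, 2
The 3 values of 22 occupy positions 2–4 → average rank 3.
E has value 22 → rank 3.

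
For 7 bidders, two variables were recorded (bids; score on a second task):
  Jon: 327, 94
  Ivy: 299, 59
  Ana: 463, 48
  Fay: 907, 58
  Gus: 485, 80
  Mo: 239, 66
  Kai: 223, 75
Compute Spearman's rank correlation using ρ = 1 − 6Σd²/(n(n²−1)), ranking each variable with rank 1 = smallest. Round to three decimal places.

Ranks of variable 1: 4, 3, 5, 7, 6, 2, 1
Ranks of variable 2: 7, 3, 1, 2, 6, 4, 5
d = r₁ − r₂: -3, 0, 4, 5, 0, -2, -4
d²: 9, 0, 16, 25, 0, 4, 16; Σd² = 70
ρ = 1 − 6·70/(7·48) = 1 − 420/336 = -0.250

-0.250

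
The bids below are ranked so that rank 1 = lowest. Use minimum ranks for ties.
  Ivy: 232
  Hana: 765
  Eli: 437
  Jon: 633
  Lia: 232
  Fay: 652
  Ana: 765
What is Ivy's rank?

1

Sorted (ascending): 232, 232, 437, 633, 652, 765, 765
The 2 values of 232 occupy positions 1–2 → each gets rank 1.
The 2 values of 765 occupy positions 6–7 → each gets rank 6.
Ivy has value 232 → rank 1.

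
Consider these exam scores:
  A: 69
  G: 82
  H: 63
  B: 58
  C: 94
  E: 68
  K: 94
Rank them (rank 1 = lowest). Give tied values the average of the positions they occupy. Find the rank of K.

6.5

Sorted (ascending): 58, 63, 68, 69, 82, 94, 94
The 2 values of 94 occupy positions 6–7 → average rank (6+7)/2 = 6.5.
K has value 94 → rank 6.5.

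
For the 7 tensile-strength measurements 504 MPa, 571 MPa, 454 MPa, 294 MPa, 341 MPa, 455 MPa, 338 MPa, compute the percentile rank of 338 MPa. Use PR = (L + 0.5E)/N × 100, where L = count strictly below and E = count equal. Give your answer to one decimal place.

21.4

N = 7.
Strictly below 338: 1. Equal to 338: 1.
PR = (1 + 0.5·1)/7 × 100 = 21.4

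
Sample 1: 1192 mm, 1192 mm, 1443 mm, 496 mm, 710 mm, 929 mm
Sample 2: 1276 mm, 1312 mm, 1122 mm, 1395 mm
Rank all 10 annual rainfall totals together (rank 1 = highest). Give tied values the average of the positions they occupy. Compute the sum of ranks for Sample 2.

Sorted (descending): 1443, 1395, 1312, 1276, 1192, 1192, 1122, 929, 710, 496
The 2 values of 1192 occupy positions 5–6 → average rank (5+6)/2 = 5.5.
Sample 2 values → pooled ranks: 1276→4, 1312→3, 1122→7, 1395→2
Rank sum = 4 + 3 + 7 + 2 = 16

16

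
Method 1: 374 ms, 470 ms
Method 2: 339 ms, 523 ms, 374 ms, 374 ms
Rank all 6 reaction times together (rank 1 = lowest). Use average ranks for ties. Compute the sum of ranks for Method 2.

13

Sorted (ascending): 339, 374, 374, 374, 470, 523
The 3 values of 374 occupy positions 2–4 → average rank 3.
Method 2 values → pooled ranks: 339→1, 523→6, 374→3, 374→3
Rank sum = 1 + 6 + 3 + 3 = 13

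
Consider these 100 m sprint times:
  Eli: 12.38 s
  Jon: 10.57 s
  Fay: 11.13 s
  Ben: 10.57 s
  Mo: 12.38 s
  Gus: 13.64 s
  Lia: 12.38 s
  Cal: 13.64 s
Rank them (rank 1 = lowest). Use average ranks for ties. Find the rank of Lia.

5

Sorted (ascending): 10.57, 10.57, 11.13, 12.38, 12.38, 12.38, 13.64, 13.64
The 2 values of 10.57 occupy positions 1–2 → average rank (1+2)/2 = 1.5.
The 3 values of 12.38 occupy positions 4–6 → average rank 5.
The 2 values of 13.64 occupy positions 7–8 → average rank (7+8)/2 = 7.5.
Lia has value 12.38 s → rank 5.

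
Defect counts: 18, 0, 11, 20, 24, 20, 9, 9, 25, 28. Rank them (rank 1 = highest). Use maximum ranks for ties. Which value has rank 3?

24

Sorted (descending): 28, 25, 24, 20, 20, 18, 11, 9, 9, 0
The 2 values of 20 occupy positions 4–5 → each gets rank 5.
The 2 values of 9 occupy positions 8–9 → each gets rank 9.
Rank 3 → value 24.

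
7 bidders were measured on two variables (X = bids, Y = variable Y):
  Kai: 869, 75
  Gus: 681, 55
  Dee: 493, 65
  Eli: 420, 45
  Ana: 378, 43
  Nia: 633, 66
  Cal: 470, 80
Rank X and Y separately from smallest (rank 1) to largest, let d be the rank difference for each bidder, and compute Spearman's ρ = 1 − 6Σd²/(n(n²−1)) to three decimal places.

Ranks of variable 1: 7, 6, 4, 2, 1, 5, 3
Ranks of variable 2: 6, 3, 4, 2, 1, 5, 7
d = r₁ − r₂: 1, 3, 0, 0, 0, 0, -4
d²: 1, 9, 0, 0, 0, 0, 16; Σd² = 26
ρ = 1 − 6·26/(7·48) = 1 − 156/336 = 0.536

0.536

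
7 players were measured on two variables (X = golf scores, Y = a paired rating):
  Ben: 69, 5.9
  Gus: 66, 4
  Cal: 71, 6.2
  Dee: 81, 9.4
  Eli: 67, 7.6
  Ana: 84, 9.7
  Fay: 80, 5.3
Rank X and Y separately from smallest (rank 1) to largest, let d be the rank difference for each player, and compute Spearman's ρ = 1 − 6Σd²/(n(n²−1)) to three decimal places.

Ranks of variable 1: 3, 1, 4, 6, 2, 7, 5
Ranks of variable 2: 3, 1, 4, 6, 5, 7, 2
d = r₁ − r₂: 0, 0, 0, 0, -3, 0, 3
d²: 0, 0, 0, 0, 9, 0, 9; Σd² = 18
ρ = 1 − 6·18/(7·48) = 1 − 108/336 = 0.679

0.679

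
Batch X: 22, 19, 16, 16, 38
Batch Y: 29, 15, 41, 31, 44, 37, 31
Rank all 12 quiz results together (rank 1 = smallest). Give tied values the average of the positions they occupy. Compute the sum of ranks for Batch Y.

54

Sorted (ascending): 15, 16, 16, 19, 22, 29, 31, 31, 37, 38, 41, 44
The 2 values of 16 occupy positions 2–3 → average rank (2+3)/2 = 2.5.
The 2 values of 31 occupy positions 7–8 → average rank (7+8)/2 = 7.5.
Batch Y values → pooled ranks: 29→6, 15→1, 41→11, 31→7.5, 44→12, 37→9, 31→7.5
Rank sum = 6 + 1 + 11 + 7.5 + 12 + 9 + 7.5 = 54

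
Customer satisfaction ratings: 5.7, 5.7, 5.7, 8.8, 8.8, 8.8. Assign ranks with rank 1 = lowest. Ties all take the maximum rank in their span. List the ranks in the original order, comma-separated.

Sorted (ascending): 5.7, 5.7, 5.7, 8.8, 8.8, 8.8
The 3 values of 5.7 occupy positions 1–3 → each gets rank 3.
The 3 values of 8.8 occupy positions 4–6 → each gets rank 6.

3, 3, 3, 6, 6, 6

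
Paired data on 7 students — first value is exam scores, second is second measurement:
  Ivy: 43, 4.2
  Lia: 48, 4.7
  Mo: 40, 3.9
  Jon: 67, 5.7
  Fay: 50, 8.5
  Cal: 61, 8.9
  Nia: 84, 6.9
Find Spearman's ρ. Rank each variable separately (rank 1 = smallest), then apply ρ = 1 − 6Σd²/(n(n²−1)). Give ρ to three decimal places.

0.714

Ranks of variable 1: 2, 3, 1, 6, 4, 5, 7
Ranks of variable 2: 2, 3, 1, 4, 6, 7, 5
d = r₁ − r₂: 0, 0, 0, 2, -2, -2, 2
d²: 0, 0, 0, 4, 4, 4, 4; Σd² = 16
ρ = 1 − 6·16/(7·48) = 1 − 96/336 = 0.714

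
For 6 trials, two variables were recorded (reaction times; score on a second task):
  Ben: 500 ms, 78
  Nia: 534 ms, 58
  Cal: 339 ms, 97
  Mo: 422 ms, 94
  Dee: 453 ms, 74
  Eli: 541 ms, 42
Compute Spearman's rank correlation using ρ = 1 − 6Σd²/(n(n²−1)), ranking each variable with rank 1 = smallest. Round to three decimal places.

-0.943

Ranks of variable 1: 4, 5, 1, 2, 3, 6
Ranks of variable 2: 4, 2, 6, 5, 3, 1
d = r₁ − r₂: 0, 3, -5, -3, 0, 5
d²: 0, 9, 25, 9, 0, 25; Σd² = 68
ρ = 1 − 6·68/(6·35) = 1 − 408/210 = -0.943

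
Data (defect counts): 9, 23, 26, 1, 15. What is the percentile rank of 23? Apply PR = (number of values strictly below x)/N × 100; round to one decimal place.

N = 5.
Strictly below 23: 3. Equal to 23: 1.
PR = 3/5 × 100 = 60.0

60.0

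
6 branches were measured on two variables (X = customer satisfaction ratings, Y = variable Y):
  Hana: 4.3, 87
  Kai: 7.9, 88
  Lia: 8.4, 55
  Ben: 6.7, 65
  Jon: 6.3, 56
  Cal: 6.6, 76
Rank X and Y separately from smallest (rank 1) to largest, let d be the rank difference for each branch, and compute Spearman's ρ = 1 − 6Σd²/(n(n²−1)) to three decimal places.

Ranks of variable 1: 1, 5, 6, 4, 2, 3
Ranks of variable 2: 5, 6, 1, 3, 2, 4
d = r₁ − r₂: -4, -1, 5, 1, 0, -1
d²: 16, 1, 25, 1, 0, 1; Σd² = 44
ρ = 1 − 6·44/(6·35) = 1 − 264/210 = -0.257

-0.257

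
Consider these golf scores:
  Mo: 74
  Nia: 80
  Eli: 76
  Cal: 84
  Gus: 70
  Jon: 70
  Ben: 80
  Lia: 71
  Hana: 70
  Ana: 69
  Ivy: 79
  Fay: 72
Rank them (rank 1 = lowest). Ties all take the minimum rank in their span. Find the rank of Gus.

2

Sorted (ascending): 69, 70, 70, 70, 71, 72, 74, 76, 79, 80, 80, 84
The 3 values of 70 occupy positions 2–4 → each gets rank 2.
The 2 values of 80 occupy positions 10–11 → each gets rank 10.
Gus has value 70 → rank 2.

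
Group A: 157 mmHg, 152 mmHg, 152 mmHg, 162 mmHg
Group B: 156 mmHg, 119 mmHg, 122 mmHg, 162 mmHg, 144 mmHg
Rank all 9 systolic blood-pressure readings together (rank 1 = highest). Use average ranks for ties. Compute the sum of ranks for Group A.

Sorted (descending): 162, 162, 157, 156, 152, 152, 144, 122, 119
The 2 values of 162 occupy positions 1–2 → average rank (1+2)/2 = 1.5.
The 2 values of 152 occupy positions 5–6 → average rank (5+6)/2 = 5.5.
Group A values → pooled ranks: 157→3, 152→5.5, 152→5.5, 162→1.5
Rank sum = 3 + 5.5 + 5.5 + 1.5 = 15.5

15.5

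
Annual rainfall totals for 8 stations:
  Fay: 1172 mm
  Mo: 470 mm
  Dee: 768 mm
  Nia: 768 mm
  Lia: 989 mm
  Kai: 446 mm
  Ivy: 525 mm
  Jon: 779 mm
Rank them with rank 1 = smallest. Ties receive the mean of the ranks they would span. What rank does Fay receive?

8

Sorted (ascending): 446, 470, 525, 768, 768, 779, 989, 1172
The 2 values of 768 occupy positions 4–5 → average rank (4+5)/2 = 4.5.
Fay has value 1172 mm → rank 8.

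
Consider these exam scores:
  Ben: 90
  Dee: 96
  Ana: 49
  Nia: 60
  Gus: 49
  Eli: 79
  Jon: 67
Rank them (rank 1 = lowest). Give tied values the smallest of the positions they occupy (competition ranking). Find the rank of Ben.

6

Sorted (ascending): 49, 49, 60, 67, 79, 90, 96
The 2 values of 49 occupy positions 1–2 → each gets rank 1.
Ben has value 90 → rank 6.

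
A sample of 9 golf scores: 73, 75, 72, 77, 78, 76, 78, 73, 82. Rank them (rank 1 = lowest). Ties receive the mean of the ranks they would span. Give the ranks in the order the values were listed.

Sorted (ascending): 72, 73, 73, 75, 76, 77, 78, 78, 82
The 2 values of 73 occupy positions 2–3 → average rank (2+3)/2 = 2.5.
The 2 values of 78 occupy positions 7–8 → average rank (7+8)/2 = 7.5.

2.5, 4, 1, 6, 7.5, 5, 7.5, 2.5, 9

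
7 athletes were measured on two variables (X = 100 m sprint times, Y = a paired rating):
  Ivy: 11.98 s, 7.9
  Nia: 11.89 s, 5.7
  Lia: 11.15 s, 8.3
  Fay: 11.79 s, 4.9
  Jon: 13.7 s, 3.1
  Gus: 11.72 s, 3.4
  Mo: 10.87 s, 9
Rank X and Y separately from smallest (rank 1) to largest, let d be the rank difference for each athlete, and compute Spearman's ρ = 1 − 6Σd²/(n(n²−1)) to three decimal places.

Ranks of variable 1: 6, 5, 2, 4, 7, 3, 1
Ranks of variable 2: 5, 4, 6, 3, 1, 2, 7
d = r₁ − r₂: 1, 1, -4, 1, 6, 1, -6
d²: 1, 1, 16, 1, 36, 1, 36; Σd² = 92
ρ = 1 − 6·92/(7·48) = 1 − 552/336 = -0.643

-0.643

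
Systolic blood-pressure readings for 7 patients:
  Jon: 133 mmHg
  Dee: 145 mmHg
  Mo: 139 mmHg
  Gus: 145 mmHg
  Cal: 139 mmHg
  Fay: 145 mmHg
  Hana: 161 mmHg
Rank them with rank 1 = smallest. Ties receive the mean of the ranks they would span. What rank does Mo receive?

2.5

Sorted (ascending): 133, 139, 139, 145, 145, 145, 161
The 2 values of 139 occupy positions 2–3 → average rank (2+3)/2 = 2.5.
The 3 values of 145 occupy positions 4–6 → average rank 5.
Mo has value 139 mmHg → rank 2.5.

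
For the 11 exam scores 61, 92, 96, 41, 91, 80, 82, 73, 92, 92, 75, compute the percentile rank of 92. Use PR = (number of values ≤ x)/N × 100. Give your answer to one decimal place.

N = 11.
Strictly below 92: 7. Equal to 92: 3.
PR = 10/11 × 100 = 90.9

90.9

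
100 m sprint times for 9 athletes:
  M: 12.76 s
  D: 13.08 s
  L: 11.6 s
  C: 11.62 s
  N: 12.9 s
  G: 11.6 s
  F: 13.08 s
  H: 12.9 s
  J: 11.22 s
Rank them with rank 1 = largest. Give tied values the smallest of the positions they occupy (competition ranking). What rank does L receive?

Sorted (descending): 13.08, 13.08, 12.9, 12.9, 12.76, 11.62, 11.6, 11.6, 11.22
The 2 values of 13.08 occupy positions 1–2 → each gets rank 1.
The 2 values of 12.9 occupy positions 3–4 → each gets rank 3.
The 2 values of 11.6 occupy positions 7–8 → each gets rank 7.
L has value 11.6 s → rank 7.

7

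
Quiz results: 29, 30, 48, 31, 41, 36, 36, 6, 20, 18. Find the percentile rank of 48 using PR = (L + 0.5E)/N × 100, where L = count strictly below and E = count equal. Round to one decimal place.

N = 10.
Strictly below 48: 9. Equal to 48: 1.
PR = (9 + 0.5·1)/10 × 100 = 95.0

95.0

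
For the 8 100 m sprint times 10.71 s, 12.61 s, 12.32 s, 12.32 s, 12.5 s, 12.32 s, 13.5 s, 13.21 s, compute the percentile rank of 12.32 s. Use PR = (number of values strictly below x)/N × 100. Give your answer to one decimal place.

12.5

N = 8.
Strictly below 12.32: 1. Equal to 12.32: 3.
PR = 1/8 × 100 = 12.5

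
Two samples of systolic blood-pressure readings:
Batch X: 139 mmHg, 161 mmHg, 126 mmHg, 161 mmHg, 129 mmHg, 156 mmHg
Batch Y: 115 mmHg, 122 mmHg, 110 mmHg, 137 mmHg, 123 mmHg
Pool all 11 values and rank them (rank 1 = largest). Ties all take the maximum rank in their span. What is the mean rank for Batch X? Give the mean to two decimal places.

Sorted (descending): 161, 161, 156, 139, 137, 129, 126, 123, 122, 115, 110
The 2 values of 161 occupy positions 1–2 → each gets rank 2.
Batch X values → pooled ranks: 139→4, 161→2, 126→7, 161→2, 129→6, 156→3
Mean rank = (4 + 2 + 7 + 2 + 6 + 3) / 6 = 4.00

4.00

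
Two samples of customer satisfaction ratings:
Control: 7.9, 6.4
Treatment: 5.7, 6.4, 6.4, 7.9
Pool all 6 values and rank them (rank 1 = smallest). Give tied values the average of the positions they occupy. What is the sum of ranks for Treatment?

Sorted (ascending): 5.7, 6.4, 6.4, 6.4, 7.9, 7.9
The 3 values of 6.4 occupy positions 2–4 → average rank 3.
The 2 values of 7.9 occupy positions 5–6 → average rank (5+6)/2 = 5.5.
Treatment values → pooled ranks: 5.7→1, 6.4→3, 6.4→3, 7.9→5.5
Rank sum = 1 + 3 + 3 + 5.5 = 12.5

12.5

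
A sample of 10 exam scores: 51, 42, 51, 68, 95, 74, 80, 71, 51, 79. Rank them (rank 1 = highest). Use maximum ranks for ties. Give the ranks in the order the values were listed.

9, 10, 9, 6, 1, 4, 2, 5, 9, 3

Sorted (descending): 95, 80, 79, 74, 71, 68, 51, 51, 51, 42
The 3 values of 51 occupy positions 7–9 → each gets rank 9.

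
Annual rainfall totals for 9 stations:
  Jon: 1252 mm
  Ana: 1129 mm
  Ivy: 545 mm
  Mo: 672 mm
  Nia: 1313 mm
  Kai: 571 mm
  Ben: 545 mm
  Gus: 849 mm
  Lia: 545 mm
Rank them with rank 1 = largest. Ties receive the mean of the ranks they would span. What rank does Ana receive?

3

Sorted (descending): 1313, 1252, 1129, 849, 672, 571, 545, 545, 545
The 3 values of 545 occupy positions 7–9 → average rank 8.
Ana has value 1129 mm → rank 3.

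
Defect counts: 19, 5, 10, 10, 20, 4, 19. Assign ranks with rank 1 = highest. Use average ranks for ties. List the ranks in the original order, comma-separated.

Sorted (descending): 20, 19, 19, 10, 10, 5, 4
The 2 values of 19 occupy positions 2–3 → average rank (2+3)/2 = 2.5.
The 2 values of 10 occupy positions 4–5 → average rank (4+5)/2 = 4.5.

2.5, 6, 4.5, 4.5, 1, 7, 2.5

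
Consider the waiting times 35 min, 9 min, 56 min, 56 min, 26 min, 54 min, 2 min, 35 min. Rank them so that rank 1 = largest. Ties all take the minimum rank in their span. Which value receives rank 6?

26

Sorted (descending): 56, 56, 54, 35, 35, 26, 9, 2
The 2 values of 56 occupy positions 1–2 → each gets rank 1.
The 2 values of 35 occupy positions 4–5 → each gets rank 4.
Rank 6 → value 26.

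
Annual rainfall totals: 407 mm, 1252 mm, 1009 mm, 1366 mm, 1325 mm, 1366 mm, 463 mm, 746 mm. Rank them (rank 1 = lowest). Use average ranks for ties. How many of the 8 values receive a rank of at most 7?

6

Sorted (ascending): 407, 463, 746, 1009, 1252, 1325, 1366, 1366
The 2 values of 1366 occupy positions 7–8 → average rank (7+8)/2 = 7.5.
Ranks ≤ 7: {1, 2, 3, 4, 5, 6} → 6 values.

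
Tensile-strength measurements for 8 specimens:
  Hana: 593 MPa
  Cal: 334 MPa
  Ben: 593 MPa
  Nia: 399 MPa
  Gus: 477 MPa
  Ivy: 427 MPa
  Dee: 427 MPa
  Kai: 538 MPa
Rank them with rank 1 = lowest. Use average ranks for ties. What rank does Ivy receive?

3.5

Sorted (ascending): 334, 399, 427, 427, 477, 538, 593, 593
The 2 values of 427 occupy positions 3–4 → average rank (3+4)/2 = 3.5.
The 2 values of 593 occupy positions 7–8 → average rank (7+8)/2 = 7.5.
Ivy has value 427 MPa → rank 3.5.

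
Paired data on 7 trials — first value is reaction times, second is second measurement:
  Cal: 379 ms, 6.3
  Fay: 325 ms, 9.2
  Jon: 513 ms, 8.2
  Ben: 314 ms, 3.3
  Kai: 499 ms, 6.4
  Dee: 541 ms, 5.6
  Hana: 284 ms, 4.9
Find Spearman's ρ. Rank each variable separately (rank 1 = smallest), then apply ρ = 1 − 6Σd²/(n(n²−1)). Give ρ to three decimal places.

Ranks of variable 1: 4, 3, 6, 2, 5, 7, 1
Ranks of variable 2: 4, 7, 6, 1, 5, 3, 2
d = r₁ − r₂: 0, -4, 0, 1, 0, 4, -1
d²: 0, 16, 0, 1, 0, 16, 1; Σd² = 34
ρ = 1 − 6·34/(7·48) = 1 − 204/336 = 0.393

0.393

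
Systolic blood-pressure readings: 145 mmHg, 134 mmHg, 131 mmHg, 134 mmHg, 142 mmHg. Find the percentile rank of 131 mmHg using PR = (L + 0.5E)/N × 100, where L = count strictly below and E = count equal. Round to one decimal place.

10.0

N = 5.
Strictly below 131: 0. Equal to 131: 1.
PR = (0 + 0.5·1)/5 × 100 = 10.0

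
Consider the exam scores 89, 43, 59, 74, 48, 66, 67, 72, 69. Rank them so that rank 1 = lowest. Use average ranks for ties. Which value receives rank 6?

69

Sorted (ascending): 43, 48, 59, 66, 67, 69, 72, 74, 89
No ties — each value takes its position as its rank.
Rank 6 → value 69.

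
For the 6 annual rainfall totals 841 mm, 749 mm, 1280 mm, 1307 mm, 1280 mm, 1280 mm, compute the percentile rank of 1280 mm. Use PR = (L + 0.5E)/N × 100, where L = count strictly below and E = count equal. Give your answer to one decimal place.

58.3

N = 6.
Strictly below 1280: 2. Equal to 1280: 3.
PR = (2 + 0.5·3)/6 × 100 = 58.3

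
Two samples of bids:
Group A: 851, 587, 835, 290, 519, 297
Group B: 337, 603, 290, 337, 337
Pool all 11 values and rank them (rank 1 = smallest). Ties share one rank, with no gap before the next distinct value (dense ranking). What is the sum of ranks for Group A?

Sorted (ascending): 290, 290, 297, 337, 337, 337, 519, 587, 603, 835, 851
The 2 values of 290 share dense rank 1.
The 3 values of 337 share dense rank 3.
Remaining distinct values take the next consecutive integers.
Group A values → pooled ranks: 851→8, 587→5, 835→7, 290→1, 519→4, 297→2
Rank sum = 8 + 5 + 7 + 1 + 4 + 2 = 27

27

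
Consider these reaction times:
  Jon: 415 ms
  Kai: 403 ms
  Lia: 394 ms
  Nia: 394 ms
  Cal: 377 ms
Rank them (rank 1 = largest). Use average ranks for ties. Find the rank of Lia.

3.5

Sorted (descending): 415, 403, 394, 394, 377
The 2 values of 394 occupy positions 3–4 → average rank (3+4)/2 = 3.5.
Lia has value 394 ms → rank 3.5.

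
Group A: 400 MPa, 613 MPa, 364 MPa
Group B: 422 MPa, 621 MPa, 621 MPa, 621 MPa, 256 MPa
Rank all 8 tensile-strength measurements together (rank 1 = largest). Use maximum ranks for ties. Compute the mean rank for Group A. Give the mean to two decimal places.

5.67

Sorted (descending): 621, 621, 621, 613, 422, 400, 364, 256
The 3 values of 621 occupy positions 1–3 → each gets rank 3.
Group A values → pooled ranks: 400→6, 613→4, 364→7
Mean rank = (6 + 4 + 7) / 3 = 5.67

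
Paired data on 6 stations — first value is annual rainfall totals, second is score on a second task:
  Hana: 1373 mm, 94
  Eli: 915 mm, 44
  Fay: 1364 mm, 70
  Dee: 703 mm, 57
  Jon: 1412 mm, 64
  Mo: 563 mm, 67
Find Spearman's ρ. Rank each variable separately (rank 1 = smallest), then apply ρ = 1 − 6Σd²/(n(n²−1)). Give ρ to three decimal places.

Ranks of variable 1: 5, 3, 4, 2, 6, 1
Ranks of variable 2: 6, 1, 5, 2, 3, 4
d = r₁ − r₂: -1, 2, -1, 0, 3, -3
d²: 1, 4, 1, 0, 9, 9; Σd² = 24
ρ = 1 − 6·24/(6·35) = 1 − 144/210 = 0.314

0.314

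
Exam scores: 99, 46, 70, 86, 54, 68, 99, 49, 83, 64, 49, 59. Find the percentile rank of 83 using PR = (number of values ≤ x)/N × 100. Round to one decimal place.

N = 12.
Strictly below 83: 8. Equal to 83: 1.
PR = 9/12 × 100 = 75.0

75.0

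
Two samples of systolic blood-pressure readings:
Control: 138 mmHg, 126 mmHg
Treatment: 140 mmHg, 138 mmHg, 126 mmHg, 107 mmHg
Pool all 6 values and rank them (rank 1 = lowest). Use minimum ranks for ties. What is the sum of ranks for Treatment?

13

Sorted (ascending): 107, 126, 126, 138, 138, 140
The 2 values of 126 occupy positions 2–3 → each gets rank 2.
The 2 values of 138 occupy positions 4–5 → each gets rank 4.
Treatment values → pooled ranks: 140→6, 138→4, 126→2, 107→1
Rank sum = 6 + 4 + 2 + 1 = 13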